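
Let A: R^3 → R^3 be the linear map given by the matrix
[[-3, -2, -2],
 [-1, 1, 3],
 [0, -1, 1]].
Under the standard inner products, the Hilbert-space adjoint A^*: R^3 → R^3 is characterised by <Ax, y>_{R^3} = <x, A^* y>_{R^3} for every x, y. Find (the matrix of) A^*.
A^* = A^T =
[[-3, -1, 0],
 [-2, 1, -1],
 [-2, 3, 1]]

For real matrices with standard dot products, the defining identity <Ax, y> = <x, A^* y> gives (Ax)^T y = x^T (A^*) y, i.e. x^T A^T y = x^T (A^*) y. Since this holds for all x, y, we must have A^* = A^T. Therefore
A^* =
[[-3, -1, 0],
 [-2, 1, -1],
 [-2, 3, 1]].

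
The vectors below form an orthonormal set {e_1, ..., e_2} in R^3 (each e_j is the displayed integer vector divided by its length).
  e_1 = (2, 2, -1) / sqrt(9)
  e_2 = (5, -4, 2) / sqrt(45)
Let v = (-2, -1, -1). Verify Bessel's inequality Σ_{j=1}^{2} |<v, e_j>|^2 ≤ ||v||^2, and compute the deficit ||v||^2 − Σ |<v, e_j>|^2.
Σ |<v, e_j>|^2 = 21/5; ||v||^2 = 6; deficit = 9/5

Write each e_j = u_j / sqrt(<u_j, u_j>) where u_j is the displayed integer vector. Then <v, e_j> = <v, u_j> / sqrt(<u_j, u_j>), so |<v, e_j>|^2 = <v, u_j>^2 / <u_j, u_j>.
Coefficients: <v, e_1> = -5/sqrt(9), <v, e_2> = -8/sqrt(45).
Square and sum: Σ |<v, e_j>|^2 = 21/5.
Compute ||v||^2 = v·v = 6.
Deficit = 6 − 21/5 = 9/5 ≥ 0, confirming Bessel's inequality. (The deficit equals ||v − Σ <v,e_j> e_j||^2, the squared distance from v to span{e_j}.)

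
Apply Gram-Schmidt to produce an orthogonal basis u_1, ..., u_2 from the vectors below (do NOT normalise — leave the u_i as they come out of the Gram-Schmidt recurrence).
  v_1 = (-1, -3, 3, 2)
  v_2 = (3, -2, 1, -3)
Orthogonal basis:
  u_1 = (-1, -3, 3, 2)
  u_2 = (3, -2, 1, -3)

Apply the Gram-Schmidt recurrence
  u_1 = v_1
  u_i = v_i − Σ_{j<i} ((v_i · u_j) / (u_j · u_j)) · u_j.

Step by step this gives:
  u_1 = (-1, -3, 3, 2)
  u_2 = (3, -2, 1, -3)

Orthogonality check:
  u_2 · u_1 = 0 (should be 0)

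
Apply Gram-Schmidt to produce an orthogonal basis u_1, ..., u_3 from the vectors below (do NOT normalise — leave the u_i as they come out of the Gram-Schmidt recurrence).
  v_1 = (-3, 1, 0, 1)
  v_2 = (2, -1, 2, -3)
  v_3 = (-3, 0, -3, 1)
Orthogonal basis:
  u_1 = (-3, 1, 0, 1)
  u_2 = (-8/11, -1/11, 2, -23/11)
  u_3 = (-37/49, -95/98, -82/49, -127/98)

Apply the Gram-Schmidt recurrence
  u_1 = v_1
  u_i = v_i − Σ_{j<i} ((v_i · u_j) / (u_j · u_j)) · u_j.

Step by step this gives:
  u_1 = (-3, 1, 0, 1)
  u_2 = (-8/11, -1/11, 2, -23/11)
  u_3 = (-37/49, -95/98, -82/49, -127/98)

Orthogonality check:
  u_2 · u_1 = 0 (should be 0)
  u_3 · u_1 = 0 (should be 0)
  u_3 · u_2 = 0 (should be 0)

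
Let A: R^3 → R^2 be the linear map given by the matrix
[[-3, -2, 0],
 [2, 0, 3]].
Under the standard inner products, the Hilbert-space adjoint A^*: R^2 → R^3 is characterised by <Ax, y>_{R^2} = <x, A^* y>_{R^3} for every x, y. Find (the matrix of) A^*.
A^* = A^T =
[[-3, 2],
 [-2, 0],
 [0, 3]]

For real matrices with standard dot products, the defining identity <Ax, y> = <x, A^* y> gives (Ax)^T y = x^T (A^*) y, i.e. x^T A^T y = x^T (A^*) y. Since this holds for all x, y, we must have A^* = A^T. Therefore
A^* =
[[-3, 2],
 [-2, 0],
 [0, 3]].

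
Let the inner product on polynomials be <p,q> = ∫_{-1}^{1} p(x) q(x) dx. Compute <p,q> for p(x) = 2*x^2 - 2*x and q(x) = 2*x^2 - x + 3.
<p,q> = 104/15

Expand the product: p(x)·q(x) = 4*x^4 - 6*x^3 + 8*x^2 - 6*x.
∫_{-1}^{1} of each monomial x^k gives [2/(k+1) if k even, 0 if k odd]. Integrating term-by-term (or equivalently evaluating the antiderivative F(x) = 4*x^5/5 - 3*x^4/2 + 8*x^3/3 - 3*x^2 at the endpoints):
  F(1) − F(−1) = -31/30 − (-239/30) = 104/15.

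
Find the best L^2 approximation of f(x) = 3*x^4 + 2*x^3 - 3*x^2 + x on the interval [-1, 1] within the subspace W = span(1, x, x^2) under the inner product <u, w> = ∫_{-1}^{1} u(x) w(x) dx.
g(x) = -3*x^2/7 + 11*x/5 - 9/35

The best approximation g ∈ W is the orthogonal projection of f onto W. Writing g = a_0 + a_1 x + a_2 x^2, the coefficients solve the normal equations G · a = b where
  G_{ij} = <φ_i, φ_j> and b_i = <f, φ_i>, with φ_0 = 1, φ_1 = x, φ_2 = x^2.
G =
  [2, 0, 2/3]
  [0, 2/3, 0]
  [2/3, 0, 2/5],
b = (-4/5, 22/15, -12/35).
Solving gives a_0 = -9/35, a_1 = 11/5, a_2 = -3/7, so
  g(x) = -3*x^2/7 + 11*x/5 - 9/35.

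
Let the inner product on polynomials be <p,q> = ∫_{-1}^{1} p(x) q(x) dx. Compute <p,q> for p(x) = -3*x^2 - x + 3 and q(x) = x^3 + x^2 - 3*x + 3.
<p,q> = 72/5

Expand the product: p(x)·q(x) = -3*x^5 - 4*x^4 + 11*x^3 - 3*x^2 - 12*x + 9.
∫_{-1}^{1} of each monomial x^k gives [2/(k+1) if k even, 0 if k odd]. Integrating term-by-term (or equivalently evaluating the antiderivative F(x) = -x^6/2 - 4*x^5/5 + 11*x^4/4 - x^3 - 6*x^2 + 9*x at the endpoints):
  F(1) − F(−1) = 69/20 − (-219/20) = 72/5.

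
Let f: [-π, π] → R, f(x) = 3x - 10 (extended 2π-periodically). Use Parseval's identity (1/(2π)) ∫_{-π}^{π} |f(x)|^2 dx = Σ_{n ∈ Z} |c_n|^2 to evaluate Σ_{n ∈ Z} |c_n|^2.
Σ |c_n|^2 = 3π^2 + 100

Expand and integrate term by term over [-π, π]:
  ∫ (3x)^2 dx = 9·(2π^3/3); ∫ 2·3·(-10)·x dx = 0 (odd integrand); ∫ (-10)^2 dx = 100·2π.
So (1/(2π)) ∫_{-π}^{π} (3x - 10)^2 dx = 9π^2/3 + 100 = 3π^2 + 100.
Parseval ⇒ Σ |c_n|^2 = 3π^2 + 100.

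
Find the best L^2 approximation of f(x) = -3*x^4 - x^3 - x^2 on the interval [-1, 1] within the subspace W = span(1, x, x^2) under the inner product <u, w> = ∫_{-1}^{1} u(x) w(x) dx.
g(x) = -25*x^2/7 - 3*x/5 + 9/35

The best approximation g ∈ W is the orthogonal projection of f onto W. Writing g = a_0 + a_1 x + a_2 x^2, the coefficients solve the normal equations G · a = b where
  G_{ij} = <φ_i, φ_j> and b_i = <f, φ_i>, with φ_0 = 1, φ_1 = x, φ_2 = x^2.
G =
  [2, 0, 2/3]
  [0, 2/3, 0]
  [2/3, 0, 2/5],
b = (-28/15, -2/5, -44/35).
Solving gives a_0 = 9/35, a_1 = -3/5, a_2 = -25/7, so
  g(x) = -25*x^2/7 - 3*x/5 + 9/35.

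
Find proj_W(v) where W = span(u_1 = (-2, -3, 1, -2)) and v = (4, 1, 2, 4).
proj_W(v) = (17/9, 17/6, -17/18, 17/9)

Set up U = [u_1 | ... | u_1] ∈ R^(4×1). The projector onto W = col(U) is P = U (U^T U)^(-1) U^T.
Compute U^T U =
  [18],
and U^T v = (-17).
Solve U^T U · c = U^T v for the coefficients: c = (-17/18). The projection is proj_W(v) = U c.
Check: (v - proj_W(v)) · u_1 = 0  (should be 0).
Result: proj_W(v) = (17/9, 17/6, -17/18, 17/9).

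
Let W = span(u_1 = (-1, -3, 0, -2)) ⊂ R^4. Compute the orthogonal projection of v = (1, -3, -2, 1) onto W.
proj_W(v) = (-3/7, -9/7, 0, -6/7)

Set up U = [u_1 | ... | u_1] ∈ R^(4×1). The projector onto W = col(U) is P = U (U^T U)^(-1) U^T.
Compute U^T U =
  [14],
and U^T v = (6).
Solve U^T U · c = U^T v for the coefficients: c = (3/7). The projection is proj_W(v) = U c.
Check: (v - proj_W(v)) · u_1 = 0  (should be 0).
Result: proj_W(v) = (-3/7, -9/7, 0, -6/7).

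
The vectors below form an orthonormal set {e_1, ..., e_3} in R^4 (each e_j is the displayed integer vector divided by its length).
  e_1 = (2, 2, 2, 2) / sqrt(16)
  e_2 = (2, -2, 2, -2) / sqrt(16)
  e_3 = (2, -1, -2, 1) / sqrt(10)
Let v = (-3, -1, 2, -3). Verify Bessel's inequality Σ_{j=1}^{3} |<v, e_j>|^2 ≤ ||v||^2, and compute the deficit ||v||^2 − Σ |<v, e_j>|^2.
Σ |<v, e_j>|^2 = 229/10; ||v||^2 = 23; deficit = 1/10

Write each e_j = u_j / sqrt(<u_j, u_j>) where u_j is the displayed integer vector. Then <v, e_j> = <v, u_j> / sqrt(<u_j, u_j>), so |<v, e_j>|^2 = <v, u_j>^2 / <u_j, u_j>.
Coefficients: <v, e_1> = -10/sqrt(16), <v, e_2> = 6/sqrt(16), <v, e_3> = -12/sqrt(10).
Square and sum: Σ |<v, e_j>|^2 = 229/10.
Compute ||v||^2 = v·v = 23.
Deficit = 23 − 229/10 = 1/10 ≥ 0, confirming Bessel's inequality. (The deficit equals ||v − Σ <v,e_j> e_j||^2, the squared distance from v to span{e_j}.)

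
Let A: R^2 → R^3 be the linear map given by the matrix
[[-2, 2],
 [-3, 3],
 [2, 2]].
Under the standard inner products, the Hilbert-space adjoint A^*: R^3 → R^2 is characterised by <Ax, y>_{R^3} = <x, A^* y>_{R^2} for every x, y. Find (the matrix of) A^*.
A^* = A^T =
[[-2, -3, 2],
 [2, 3, 2]]

For real matrices with standard dot products, the defining identity <Ax, y> = <x, A^* y> gives (Ax)^T y = x^T (A^*) y, i.e. x^T A^T y = x^T (A^*) y. Since this holds for all x, y, we must have A^* = A^T. Therefore
A^* =
[[-2, -3, 2],
 [2, 3, 2]].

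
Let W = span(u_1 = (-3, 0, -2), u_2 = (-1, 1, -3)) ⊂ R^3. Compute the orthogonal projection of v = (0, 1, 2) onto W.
proj_W(v) = (13/31, -29/62, 85/62)

Set up U = [u_1 | ... | u_2] ∈ R^(3×2). The projector onto W = col(U) is P = U (U^T U)^(-1) U^T.
Compute U^T U =
  [13, 9]
  [9, 11],
and U^T v = (-4, -5).
Solve U^T U · c = U^T v for the coefficients: c = (1/62, -29/62). The projection is proj_W(v) = U c.
Check: (v - proj_W(v)) · u_1 = 0  (should be 0).
Check: (v - proj_W(v)) · u_2 = 0  (should be 0).
Result: proj_W(v) = (13/31, -29/62, 85/62).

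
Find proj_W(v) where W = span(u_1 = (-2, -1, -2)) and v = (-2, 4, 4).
proj_W(v) = (16/9, 8/9, 16/9)

Set up U = [u_1 | ... | u_1] ∈ R^(3×1). The projector onto W = col(U) is P = U (U^T U)^(-1) U^T.
Compute U^T U =
  [9],
and U^T v = (-8).
Solve U^T U · c = U^T v for the coefficients: c = (-8/9). The projection is proj_W(v) = U c.
Check: (v - proj_W(v)) · u_1 = 0  (should be 0).
Result: proj_W(v) = (16/9, 8/9, 16/9).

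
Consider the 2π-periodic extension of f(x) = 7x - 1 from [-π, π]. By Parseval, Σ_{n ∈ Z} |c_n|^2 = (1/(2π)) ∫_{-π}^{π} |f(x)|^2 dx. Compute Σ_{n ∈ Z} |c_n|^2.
Σ |c_n|^2 = 49π^2/3 + 1

Expand and integrate term by term over [-π, π]:
  ∫ (7x)^2 dx = 49·(2π^3/3); ∫ 2·7·(-1)·x dx = 0 (odd integrand); ∫ (-1)^2 dx = 1·2π.
So (1/(2π)) ∫_{-π}^{π} (7x - 1)^2 dx = 49π^2/3 + 1 = 49π^2/3 + 1.
Parseval ⇒ Σ |c_n|^2 = 49π^2/3 + 1.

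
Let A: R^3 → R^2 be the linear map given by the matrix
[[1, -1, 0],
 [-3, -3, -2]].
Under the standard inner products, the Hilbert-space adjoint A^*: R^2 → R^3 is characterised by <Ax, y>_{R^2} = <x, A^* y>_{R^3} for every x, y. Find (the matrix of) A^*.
A^* = A^T =
[[1, -3],
 [-1, -3],
 [0, -2]]

For real matrices with standard dot products, the defining identity <Ax, y> = <x, A^* y> gives (Ax)^T y = x^T (A^*) y, i.e. x^T A^T y = x^T (A^*) y. Since this holds for all x, y, we must have A^* = A^T. Therefore
A^* =
[[1, -3],
 [-1, -3],
 [0, -2]].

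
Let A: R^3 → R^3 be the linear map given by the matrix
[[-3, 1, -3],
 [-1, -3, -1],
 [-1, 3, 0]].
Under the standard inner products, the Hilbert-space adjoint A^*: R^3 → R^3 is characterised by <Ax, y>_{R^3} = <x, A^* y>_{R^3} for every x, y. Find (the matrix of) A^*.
A^* = A^T =
[[-3, -1, -1],
 [1, -3, 3],
 [-3, -1, 0]]

For real matrices with standard dot products, the defining identity <Ax, y> = <x, A^* y> gives (Ax)^T y = x^T (A^*) y, i.e. x^T A^T y = x^T (A^*) y. Since this holds for all x, y, we must have A^* = A^T. Therefore
A^* =
[[-3, -1, -1],
 [1, -3, 3],
 [-3, -1, 0]].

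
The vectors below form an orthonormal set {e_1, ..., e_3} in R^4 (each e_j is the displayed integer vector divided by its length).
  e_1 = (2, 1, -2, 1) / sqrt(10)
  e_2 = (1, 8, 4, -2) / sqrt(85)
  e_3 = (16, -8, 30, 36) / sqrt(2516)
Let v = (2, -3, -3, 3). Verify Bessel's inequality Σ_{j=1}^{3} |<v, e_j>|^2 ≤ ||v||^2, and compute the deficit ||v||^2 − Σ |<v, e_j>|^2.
Σ |<v, e_j>|^2 = 31; ||v||^2 = 31; deficit = 0

Write each e_j = u_j / sqrt(<u_j, u_j>) where u_j is the displayed integer vector. Then <v, e_j> = <v, u_j> / sqrt(<u_j, u_j>), so |<v, e_j>|^2 = <v, u_j>^2 / <u_j, u_j>.
Coefficients: <v, e_1> = 10/sqrt(10), <v, e_2> = -40/sqrt(85), <v, e_3> = 74/sqrt(2516).
Square and sum: Σ |<v, e_j>|^2 = 31.
Compute ||v||^2 = v·v = 31.
Deficit = 31 − 31 = 0 ≥ 0, confirming Bessel's inequality. (The deficit equals ||v − Σ <v,e_j> e_j||^2, the squared distance from v to span{e_j}.)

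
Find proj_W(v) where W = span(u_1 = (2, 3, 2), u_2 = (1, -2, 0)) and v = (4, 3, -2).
proj_W(v) = (44/23, 45/23, 38/23)

Set up U = [u_1 | ... | u_2] ∈ R^(3×2). The projector onto W = col(U) is P = U (U^T U)^(-1) U^T.
Compute U^T U =
  [17, -4]
  [-4, 5],
and U^T v = (13, -2).
Solve U^T U · c = U^T v for the coefficients: c = (19/23, 6/23). The projection is proj_W(v) = U c.
Check: (v - proj_W(v)) · u_1 = 0  (should be 0).
Check: (v - proj_W(v)) · u_2 = 0  (should be 0).
Result: proj_W(v) = (44/23, 45/23, 38/23).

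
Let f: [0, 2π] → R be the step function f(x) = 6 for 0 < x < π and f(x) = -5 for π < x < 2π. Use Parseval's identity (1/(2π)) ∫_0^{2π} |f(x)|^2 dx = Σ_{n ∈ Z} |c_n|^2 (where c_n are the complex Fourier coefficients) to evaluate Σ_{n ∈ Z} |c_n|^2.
Σ |c_n|^2 = 61/2

Parseval equates the L^2 energy of f (normalised by 1/(2π)) with the ℓ^2 sum of its Fourier coefficients: (1/(2π)) ∫_0^{2π} |f|^2 = Σ |c_n|^2.
Compute the left side: (1/(2π)) [∫_0^π 6^2 dx + ∫_π^{2π} (-5)^2 dx] = (1/(2π)) · (36π + 25π) = (36 + 25)/2 = 61/2.
So Σ_{n ∈ Z} |c_n|^2 = 61/2.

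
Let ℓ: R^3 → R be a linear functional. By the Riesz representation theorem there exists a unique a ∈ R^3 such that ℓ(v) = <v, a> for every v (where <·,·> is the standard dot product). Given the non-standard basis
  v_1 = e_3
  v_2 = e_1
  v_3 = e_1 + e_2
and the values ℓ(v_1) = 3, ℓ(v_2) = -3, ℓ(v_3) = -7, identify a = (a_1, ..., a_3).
a = (-3, -4, 3)

Write a = (a_1, ..., a_3) in the standard basis. For each basis vector v_i, ℓ(v_i) = <v_i, a> is a linear equation in the a_j's. Collect the n equations into a matrix system V a = ℓ, where row i of V is v_i (expressed in the standard basis). Since V is invertible (lower-triangular with 1s on the diagonal, up to permutation), solve by back-substitution:
  V =
[[0, 0, 1],
 [1, 0, 0],
 [1, 1, 0]]
  V a = (3, -3, -7)
Solving gives a = (-3, -4, 3).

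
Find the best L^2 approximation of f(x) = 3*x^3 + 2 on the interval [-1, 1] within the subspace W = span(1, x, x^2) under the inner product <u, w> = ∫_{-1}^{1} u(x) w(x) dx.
g(x) = 9*x/5 + 2

The best approximation g ∈ W is the orthogonal projection of f onto W. Writing g = a_0 + a_1 x + a_2 x^2, the coefficients solve the normal equations G · a = b where
  G_{ij} = <φ_i, φ_j> and b_i = <f, φ_i>, with φ_0 = 1, φ_1 = x, φ_2 = x^2.
G =
  [2, 0, 2/3]
  [0, 2/3, 0]
  [2/3, 0, 2/5],
b = (4, 6/5, 4/3).
Solving gives a_0 = 2, a_1 = 9/5, a_2 = 0, so
  g(x) = 9*x/5 + 2.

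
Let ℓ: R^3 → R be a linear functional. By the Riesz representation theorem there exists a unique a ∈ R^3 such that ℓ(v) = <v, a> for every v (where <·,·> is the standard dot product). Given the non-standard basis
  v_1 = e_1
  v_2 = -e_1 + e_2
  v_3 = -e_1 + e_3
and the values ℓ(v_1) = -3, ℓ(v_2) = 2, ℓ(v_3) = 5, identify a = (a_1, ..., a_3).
a = (-3, -1, 2)

Write a = (a_1, ..., a_3) in the standard basis. For each basis vector v_i, ℓ(v_i) = <v_i, a> is a linear equation in the a_j's. Collect the n equations into a matrix system V a = ℓ, where row i of V is v_i (expressed in the standard basis). Since V is invertible (lower-triangular with 1s on the diagonal, up to permutation), solve by back-substitution:
  V =
[[1, 0, 0],
 [-1, 1, 0],
 [-1, 0, 1]]
  V a = (-3, 2, 5)
Solving gives a = (-3, -1, 2).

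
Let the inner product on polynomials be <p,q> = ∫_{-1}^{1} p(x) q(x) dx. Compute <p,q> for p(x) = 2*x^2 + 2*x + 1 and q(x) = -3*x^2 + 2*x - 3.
<p,q> = -176/15

Expand the product: p(x)·q(x) = -6*x^4 - 2*x^3 - 5*x^2 - 4*x - 3.
∫_{-1}^{1} of each monomial x^k gives [2/(k+1) if k even, 0 if k odd]. Integrating term-by-term (or equivalently evaluating the antiderivative F(x) = -6*x^5/5 - x^4/2 - 5*x^3/3 - 2*x^2 - 3*x at the endpoints):
  F(1) − F(−1) = -251/30 − (101/30) = -176/15.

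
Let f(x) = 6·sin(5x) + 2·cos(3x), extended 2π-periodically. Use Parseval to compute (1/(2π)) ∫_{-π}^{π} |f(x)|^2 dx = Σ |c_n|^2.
Σ |c_n|^2 = 20

Expand |f|^2 and use orthogonality of {sin(nx), cos(mx)} on [-π, π]:
  ∫_{-π}^{π} sin(nx)^2 dx = π, ∫ cos(mx)^2 dx = π, and cross terms integrate to 0.
So ∫_{-π}^{π} f(x)^2 dx = 6^2 · π + 2^2 · π = (36 + 4)π.
Divide by 2π: (36 + 4)/2 = 20.
By Parseval, this equals Σ |c_n|^2.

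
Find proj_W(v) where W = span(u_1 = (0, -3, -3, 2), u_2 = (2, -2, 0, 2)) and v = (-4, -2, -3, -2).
proj_W(v) = (-143/41, -16/41, -159/41, -37/41)

Set up U = [u_1 | ... | u_2] ∈ R^(4×2). The projector onto W = col(U) is P = U (U^T U)^(-1) U^T.
Compute U^T U =
  [22, 10]
  [10, 12],
and U^T v = (11, -8).
Solve U^T U · c = U^T v for the coefficients: c = (53/41, -143/82). The projection is proj_W(v) = U c.
Check: (v - proj_W(v)) · u_1 = 0  (should be 0).
Check: (v - proj_W(v)) · u_2 = 0  (should be 0).
Result: proj_W(v) = (-143/41, -16/41, -159/41, -37/41).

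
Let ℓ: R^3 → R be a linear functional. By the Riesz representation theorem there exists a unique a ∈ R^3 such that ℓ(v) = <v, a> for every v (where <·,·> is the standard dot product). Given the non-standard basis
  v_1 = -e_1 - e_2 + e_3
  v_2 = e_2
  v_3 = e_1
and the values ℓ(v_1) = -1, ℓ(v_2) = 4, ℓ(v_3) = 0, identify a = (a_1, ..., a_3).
a = (0, 4, 3)

Write a = (a_1, ..., a_3) in the standard basis. For each basis vector v_i, ℓ(v_i) = <v_i, a> is a linear equation in the a_j's. Collect the n equations into a matrix system V a = ℓ, where row i of V is v_i (expressed in the standard basis). Since V is invertible (lower-triangular with 1s on the diagonal, up to permutation), solve by back-substitution:
  V =
[[-1, -1, 1],
 [0, 1, 0],
 [1, 0, 0]]
  V a = (-1, 4, 0)
Solving gives a = (0, 4, 3).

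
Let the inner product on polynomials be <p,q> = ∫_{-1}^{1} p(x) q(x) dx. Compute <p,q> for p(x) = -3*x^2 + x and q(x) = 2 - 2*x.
<p,q> = -16/3

Expand the product: p(x)·q(x) = 6*x^3 - 8*x^2 + 2*x.
∫_{-1}^{1} of each monomial x^k gives [2/(k+1) if k even, 0 if k odd]. Integrating term-by-term (or equivalently evaluating the antiderivative F(x) = 3*x^4/2 - 8*x^3/3 + x^2 at the endpoints):
  F(1) − F(−1) = -1/6 − (31/6) = -16/3.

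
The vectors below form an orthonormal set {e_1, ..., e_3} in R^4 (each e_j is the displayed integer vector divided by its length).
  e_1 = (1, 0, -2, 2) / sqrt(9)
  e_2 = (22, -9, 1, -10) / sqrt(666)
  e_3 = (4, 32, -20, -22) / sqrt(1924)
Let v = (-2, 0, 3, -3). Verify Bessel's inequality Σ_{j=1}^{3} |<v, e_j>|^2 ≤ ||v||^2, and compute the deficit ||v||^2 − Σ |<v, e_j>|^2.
Σ |<v, e_j>|^2 = 571/26; ||v||^2 = 22; deficit = 1/26

Write each e_j = u_j / sqrt(<u_j, u_j>) where u_j is the displayed integer vector. Then <v, e_j> = <v, u_j> / sqrt(<u_j, u_j>), so |<v, e_j>|^2 = <v, u_j>^2 / <u_j, u_j>.
Coefficients: <v, e_1> = -14/sqrt(9), <v, e_2> = -11/sqrt(666), <v, e_3> = -2/sqrt(1924).
Square and sum: Σ |<v, e_j>|^2 = 571/26.
Compute ||v||^2 = v·v = 22.
Deficit = 22 − 571/26 = 1/26 ≥ 0, confirming Bessel's inequality. (The deficit equals ||v − Σ <v,e_j> e_j||^2, the squared distance from v to span{e_j}.)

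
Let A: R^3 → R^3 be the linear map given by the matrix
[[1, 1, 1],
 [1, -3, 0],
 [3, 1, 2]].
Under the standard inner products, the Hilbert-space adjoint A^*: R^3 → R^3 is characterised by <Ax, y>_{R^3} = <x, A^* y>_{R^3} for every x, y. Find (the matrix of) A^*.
A^* = A^T =
[[1, 1, 3],
 [1, -3, 1],
 [1, 0, 2]]

For real matrices with standard dot products, the defining identity <Ax, y> = <x, A^* y> gives (Ax)^T y = x^T (A^*) y, i.e. x^T A^T y = x^T (A^*) y. Since this holds for all x, y, we must have A^* = A^T. Therefore
A^* =
[[1, 1, 3],
 [1, -3, 1],
 [1, 0, 2]].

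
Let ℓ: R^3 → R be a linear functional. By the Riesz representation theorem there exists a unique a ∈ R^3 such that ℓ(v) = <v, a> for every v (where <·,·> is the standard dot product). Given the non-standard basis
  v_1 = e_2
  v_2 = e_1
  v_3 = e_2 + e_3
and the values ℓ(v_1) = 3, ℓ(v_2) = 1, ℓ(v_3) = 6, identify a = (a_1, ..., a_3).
a = (1, 3, 3)

Write a = (a_1, ..., a_3) in the standard basis. For each basis vector v_i, ℓ(v_i) = <v_i, a> is a linear equation in the a_j's. Collect the n equations into a matrix system V a = ℓ, where row i of V is v_i (expressed in the standard basis). Since V is invertible (lower-triangular with 1s on the diagonal, up to permutation), solve by back-substitution:
  V =
[[0, 1, 0],
 [1, 0, 0],
 [0, 1, 1]]
  V a = (3, 1, 6)
Solving gives a = (1, 3, 3).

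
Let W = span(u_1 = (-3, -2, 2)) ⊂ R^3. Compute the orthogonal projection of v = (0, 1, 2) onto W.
proj_W(v) = (-6/17, -4/17, 4/17)

Set up U = [u_1 | ... | u_1] ∈ R^(3×1). The projector onto W = col(U) is P = U (U^T U)^(-1) U^T.
Compute U^T U =
  [17],
and U^T v = (2).
Solve U^T U · c = U^T v for the coefficients: c = (2/17). The projection is proj_W(v) = U c.
Check: (v - proj_W(v)) · u_1 = 0  (should be 0).
Result: proj_W(v) = (-6/17, -4/17, 4/17).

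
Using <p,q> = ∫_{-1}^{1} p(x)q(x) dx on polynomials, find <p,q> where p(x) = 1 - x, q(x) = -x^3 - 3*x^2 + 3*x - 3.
<p,q> = -48/5

Expand the product: p(x)·q(x) = x^4 + 2*x^3 - 6*x^2 + 6*x - 3.
∫_{-1}^{1} of each monomial x^k gives [2/(k+1) if k even, 0 if k odd]. Integrating term-by-term (or equivalently evaluating the antiderivative F(x) = x^5/5 + x^4/2 - 2*x^3 + 3*x^2 - 3*x at the endpoints):
  F(1) − F(−1) = -13/10 − (83/10) = -48/5.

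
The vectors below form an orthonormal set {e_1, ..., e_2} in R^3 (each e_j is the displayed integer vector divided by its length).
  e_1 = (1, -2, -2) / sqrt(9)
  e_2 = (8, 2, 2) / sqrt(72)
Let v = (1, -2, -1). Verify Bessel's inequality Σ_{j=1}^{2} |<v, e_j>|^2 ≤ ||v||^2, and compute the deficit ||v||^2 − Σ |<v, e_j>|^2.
Σ |<v, e_j>|^2 = 11/2; ||v||^2 = 6; deficit = 1/2

Write each e_j = u_j / sqrt(<u_j, u_j>) where u_j is the displayed integer vector. Then <v, e_j> = <v, u_j> / sqrt(<u_j, u_j>), so |<v, e_j>|^2 = <v, u_j>^2 / <u_j, u_j>.
Coefficients: <v, e_1> = 7/sqrt(9), <v, e_2> = 2/sqrt(72).
Square and sum: Σ |<v, e_j>|^2 = 11/2.
Compute ||v||^2 = v·v = 6.
Deficit = 6 − 11/2 = 1/2 ≥ 0, confirming Bessel's inequality. (The deficit equals ||v − Σ <v,e_j> e_j||^2, the squared distance from v to span{e_j}.)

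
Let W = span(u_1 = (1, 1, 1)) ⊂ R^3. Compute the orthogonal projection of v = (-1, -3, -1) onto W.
proj_W(v) = (-5/3, -5/3, -5/3)

Set up U = [u_1 | ... | u_1] ∈ R^(3×1). The projector onto W = col(U) is P = U (U^T U)^(-1) U^T.
Compute U^T U =
  [3],
and U^T v = (-5).
Solve U^T U · c = U^T v for the coefficients: c = (-5/3). The projection is proj_W(v) = U c.
Check: (v - proj_W(v)) · u_1 = 0  (should be 0).
Result: proj_W(v) = (-5/3, -5/3, -5/3).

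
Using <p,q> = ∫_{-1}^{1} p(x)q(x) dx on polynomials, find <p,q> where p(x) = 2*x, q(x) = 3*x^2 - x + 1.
<p,q> = -4/3

Expand the product: p(x)·q(x) = 6*x^3 - 2*x^2 + 2*x.
∫_{-1}^{1} of each monomial x^k gives [2/(k+1) if k even, 0 if k odd]. Integrating term-by-term (or equivalently evaluating the antiderivative F(x) = 3*x^4/2 - 2*x^3/3 + x^2 at the endpoints):
  F(1) − F(−1) = 11/6 − (19/6) = -4/3.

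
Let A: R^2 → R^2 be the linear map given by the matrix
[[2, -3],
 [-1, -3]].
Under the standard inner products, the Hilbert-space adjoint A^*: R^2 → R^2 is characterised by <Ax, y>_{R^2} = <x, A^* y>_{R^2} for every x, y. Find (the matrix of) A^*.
A^* = A^T =
[[2, -1],
 [-3, -3]]

For real matrices with standard dot products, the defining identity <Ax, y> = <x, A^* y> gives (Ax)^T y = x^T (A^*) y, i.e. x^T A^T y = x^T (A^*) y. Since this holds for all x, y, we must have A^* = A^T. Therefore
A^* =
[[2, -1],
 [-3, -3]].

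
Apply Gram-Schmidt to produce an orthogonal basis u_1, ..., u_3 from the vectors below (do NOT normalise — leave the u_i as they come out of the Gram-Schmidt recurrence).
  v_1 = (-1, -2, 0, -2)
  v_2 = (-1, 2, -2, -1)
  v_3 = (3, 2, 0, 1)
Orthogonal basis:
  u_1 = (-1, -2, 0, -2)
  u_2 = (-10/9, 16/9, -2, -11/9)
  u_3 = (168/89, 16/89, -18/89, -100/89)

Apply the Gram-Schmidt recurrence
  u_1 = v_1
  u_i = v_i − Σ_{j<i} ((v_i · u_j) / (u_j · u_j)) · u_j.

Step by step this gives:
  u_1 = (-1, -2, 0, -2)
  u_2 = (-10/9, 16/9, -2, -11/9)
  u_3 = (168/89, 16/89, -18/89, -100/89)

Orthogonality check:
  u_2 · u_1 = 0 (should be 0)
  u_3 · u_1 = 0 (should be 0)
  u_3 · u_2 = 0 (should be 0)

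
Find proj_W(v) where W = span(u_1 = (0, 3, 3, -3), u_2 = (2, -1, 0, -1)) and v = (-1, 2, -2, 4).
proj_W(v) = (-8/3, 0, -4/3, 8/3)

Set up U = [u_1 | ... | u_2] ∈ R^(4×2). The projector onto W = col(U) is P = U (U^T U)^(-1) U^T.
Compute U^T U =
  [27, 0]
  [0, 6],
and U^T v = (-12, -8).
Solve U^T U · c = U^T v for the coefficients: c = (-4/9, -4/3). The projection is proj_W(v) = U c.
Check: (v - proj_W(v)) · u_1 = 0  (should be 0).
Check: (v - proj_W(v)) · u_2 = 0  (should be 0).
Result: proj_W(v) = (-8/3, 0, -4/3, 8/3).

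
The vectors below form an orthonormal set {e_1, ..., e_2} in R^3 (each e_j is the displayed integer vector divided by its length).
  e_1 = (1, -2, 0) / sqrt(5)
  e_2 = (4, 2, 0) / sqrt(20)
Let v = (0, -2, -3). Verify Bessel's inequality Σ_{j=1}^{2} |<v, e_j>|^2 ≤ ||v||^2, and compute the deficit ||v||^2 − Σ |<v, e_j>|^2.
Σ |<v, e_j>|^2 = 4; ||v||^2 = 13; deficit = 9

Write each e_j = u_j / sqrt(<u_j, u_j>) where u_j is the displayed integer vector. Then <v, e_j> = <v, u_j> / sqrt(<u_j, u_j>), so |<v, e_j>|^2 = <v, u_j>^2 / <u_j, u_j>.
Coefficients: <v, e_1> = 4/sqrt(5), <v, e_2> = -4/sqrt(20).
Square and sum: Σ |<v, e_j>|^2 = 4.
Compute ||v||^2 = v·v = 13.
Deficit = 13 − 4 = 9 ≥ 0, confirming Bessel's inequality. (The deficit equals ||v − Σ <v,e_j> e_j||^2, the squared distance from v to span{e_j}.)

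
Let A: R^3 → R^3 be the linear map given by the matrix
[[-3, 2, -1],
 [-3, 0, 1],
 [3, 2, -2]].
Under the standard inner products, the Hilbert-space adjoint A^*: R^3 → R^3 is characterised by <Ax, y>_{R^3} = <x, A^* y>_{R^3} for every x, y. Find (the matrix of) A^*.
A^* = A^T =
[[-3, -3, 3],
 [2, 0, 2],
 [-1, 1, -2]]

For real matrices with standard dot products, the defining identity <Ax, y> = <x, A^* y> gives (Ax)^T y = x^T (A^*) y, i.e. x^T A^T y = x^T (A^*) y. Since this holds for all x, y, we must have A^* = A^T. Therefore
A^* =
[[-3, -3, 3],
 [2, 0, 2],
 [-1, 1, -2]].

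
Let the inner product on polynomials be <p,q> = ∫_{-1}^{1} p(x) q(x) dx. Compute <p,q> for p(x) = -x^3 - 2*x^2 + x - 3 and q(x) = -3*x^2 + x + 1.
<p,q> = 4/3

Expand the product: p(x)·q(x) = 3*x^5 + 5*x^4 - 6*x^3 + 8*x^2 - 2*x - 3.
∫_{-1}^{1} of each monomial x^k gives [2/(k+1) if k even, 0 if k odd]. Integrating term-by-term (or equivalently evaluating the antiderivative F(x) = x^6/2 + x^5 - 3*x^4/2 + 8*x^3/3 - x^2 - 3*x at the endpoints):
  F(1) − F(−1) = -4/3 − (-8/3) = 4/3.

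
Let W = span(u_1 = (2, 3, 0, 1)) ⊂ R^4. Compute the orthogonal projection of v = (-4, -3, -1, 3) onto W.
proj_W(v) = (-2, -3, 0, -1)

Set up U = [u_1 | ... | u_1] ∈ R^(4×1). The projector onto W = col(U) is P = U (U^T U)^(-1) U^T.
Compute U^T U =
  [14],
and U^T v = (-14).
Solve U^T U · c = U^T v for the coefficients: c = (-1). The projection is proj_W(v) = U c.
Check: (v - proj_W(v)) · u_1 = 0  (should be 0).
Result: proj_W(v) = (-2, -3, 0, -1).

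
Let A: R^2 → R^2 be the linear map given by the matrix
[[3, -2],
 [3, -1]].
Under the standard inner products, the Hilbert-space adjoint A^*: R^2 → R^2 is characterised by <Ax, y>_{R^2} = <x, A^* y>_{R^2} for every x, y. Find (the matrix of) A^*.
A^* = A^T =
[[3, 3],
 [-2, -1]]

For real matrices with standard dot products, the defining identity <Ax, y> = <x, A^* y> gives (Ax)^T y = x^T (A^*) y, i.e. x^T A^T y = x^T (A^*) y. Since this holds for all x, y, we must have A^* = A^T. Therefore
A^* =
[[3, 3],
 [-2, -1]].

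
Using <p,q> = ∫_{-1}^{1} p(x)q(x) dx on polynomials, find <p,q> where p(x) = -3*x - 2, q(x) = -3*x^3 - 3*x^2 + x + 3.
<p,q> = -32/5

Expand the product: p(x)·q(x) = 9*x^4 + 15*x^3 + 3*x^2 - 11*x - 6.
∫_{-1}^{1} of each monomial x^k gives [2/(k+1) if k even, 0 if k odd]. Integrating term-by-term (or equivalently evaluating the antiderivative F(x) = 9*x^5/5 + 15*x^4/4 + x^3 - 11*x^2/2 - 6*x at the endpoints):
  F(1) − F(−1) = -99/20 − (29/20) = -32/5.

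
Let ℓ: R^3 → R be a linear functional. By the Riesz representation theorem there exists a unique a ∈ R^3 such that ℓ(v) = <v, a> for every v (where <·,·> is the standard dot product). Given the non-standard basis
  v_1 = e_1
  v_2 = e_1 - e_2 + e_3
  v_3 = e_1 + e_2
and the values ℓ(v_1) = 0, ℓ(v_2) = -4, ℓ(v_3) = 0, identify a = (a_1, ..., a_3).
a = (0, 0, -4)

Write a = (a_1, ..., a_3) in the standard basis. For each basis vector v_i, ℓ(v_i) = <v_i, a> is a linear equation in the a_j's. Collect the n equations into a matrix system V a = ℓ, where row i of V is v_i (expressed in the standard basis). Since V is invertible (lower-triangular with 1s on the diagonal, up to permutation), solve by back-substitution:
  V =
[[1, 0, 0],
 [1, -1, 1],
 [1, 1, 0]]
  V a = (0, -4, 0)
Solving gives a = (0, 0, -4).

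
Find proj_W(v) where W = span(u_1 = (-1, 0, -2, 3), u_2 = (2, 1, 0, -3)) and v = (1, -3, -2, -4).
proj_W(v) = (23/15, 11/15, 2/15, -12/5)

Set up U = [u_1 | ... | u_2] ∈ R^(4×2). The projector onto W = col(U) is P = U (U^T U)^(-1) U^T.
Compute U^T U =
  [14, -11]
  [-11, 14],
and U^T v = (-9, 11).
Solve U^T U · c = U^T v for the coefficients: c = (-1/15, 11/15). The projection is proj_W(v) = U c.
Check: (v - proj_W(v)) · u_1 = 0  (should be 0).
Check: (v - proj_W(v)) · u_2 = 0  (should be 0).
Result: proj_W(v) = (23/15, 11/15, 2/15, -12/5).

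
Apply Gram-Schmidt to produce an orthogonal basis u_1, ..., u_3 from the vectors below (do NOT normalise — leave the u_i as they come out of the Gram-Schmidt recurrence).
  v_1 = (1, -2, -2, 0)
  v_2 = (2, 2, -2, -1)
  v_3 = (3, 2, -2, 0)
Orthogonal basis:
  u_1 = (1, -2, -2, 0)
  u_2 = (16/9, 22/9, -14/9, -1)
  u_3 = (88/113, 8/113, 36/113, 120/113)

Apply the Gram-Schmidt recurrence
  u_1 = v_1
  u_i = v_i − Σ_{j<i} ((v_i · u_j) / (u_j · u_j)) · u_j.

Step by step this gives:
  u_1 = (1, -2, -2, 0)
  u_2 = (16/9, 22/9, -14/9, -1)
  u_3 = (88/113, 8/113, 36/113, 120/113)

Orthogonality check:
  u_2 · u_1 = 0 (should be 0)
  u_3 · u_1 = 0 (should be 0)
  u_3 · u_2 = 0 (should be 0)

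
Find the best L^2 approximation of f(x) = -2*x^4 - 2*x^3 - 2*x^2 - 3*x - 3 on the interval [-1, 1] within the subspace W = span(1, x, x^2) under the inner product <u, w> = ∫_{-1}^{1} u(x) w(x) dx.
g(x) = -26*x^2/7 - 21*x/5 - 99/35

The best approximation g ∈ W is the orthogonal projection of f onto W. Writing g = a_0 + a_1 x + a_2 x^2, the coefficients solve the normal equations G · a = b where
  G_{ij} = <φ_i, φ_j> and b_i = <f, φ_i>, with φ_0 = 1, φ_1 = x, φ_2 = x^2.
G =
  [2, 0, 2/3]
  [0, 2/3, 0]
  [2/3, 0, 2/5],
b = (-122/15, -14/5, -118/35).
Solving gives a_0 = -99/35, a_1 = -21/5, a_2 = -26/7, so
  g(x) = -26*x^2/7 - 21*x/5 - 99/35.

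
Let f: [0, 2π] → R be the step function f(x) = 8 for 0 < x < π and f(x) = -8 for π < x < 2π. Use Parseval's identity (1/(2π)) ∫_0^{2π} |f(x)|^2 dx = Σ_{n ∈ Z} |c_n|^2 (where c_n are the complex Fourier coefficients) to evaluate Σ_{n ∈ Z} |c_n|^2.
Σ |c_n|^2 = 64

Parseval equates the L^2 energy of f (normalised by 1/(2π)) with the ℓ^2 sum of its Fourier coefficients: (1/(2π)) ∫_0^{2π} |f|^2 = Σ |c_n|^2.
Compute the left side: (1/(2π)) [∫_0^π 8^2 dx + ∫_π^{2π} (-8)^2 dx] = (1/(2π)) · (64π + 64π) = (64 + 64)/2 = 64.
So Σ_{n ∈ Z} |c_n|^2 = 64.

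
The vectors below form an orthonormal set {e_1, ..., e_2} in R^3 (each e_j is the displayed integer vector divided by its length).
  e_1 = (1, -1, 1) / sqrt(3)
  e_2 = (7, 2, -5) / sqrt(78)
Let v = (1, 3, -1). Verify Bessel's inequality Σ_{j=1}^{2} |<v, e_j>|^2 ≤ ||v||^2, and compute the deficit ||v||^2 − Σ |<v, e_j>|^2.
Σ |<v, e_j>|^2 = 93/13; ||v||^2 = 11; deficit = 50/13

Write each e_j = u_j / sqrt(<u_j, u_j>) where u_j is the displayed integer vector. Then <v, e_j> = <v, u_j> / sqrt(<u_j, u_j>), so |<v, e_j>|^2 = <v, u_j>^2 / <u_j, u_j>.
Coefficients: <v, e_1> = -3/sqrt(3), <v, e_2> = 18/sqrt(78).
Square and sum: Σ |<v, e_j>|^2 = 93/13.
Compute ||v||^2 = v·v = 11.
Deficit = 11 − 93/13 = 50/13 ≥ 0, confirming Bessel's inequality. (The deficit equals ||v − Σ <v,e_j> e_j||^2, the squared distance from v to span{e_j}.)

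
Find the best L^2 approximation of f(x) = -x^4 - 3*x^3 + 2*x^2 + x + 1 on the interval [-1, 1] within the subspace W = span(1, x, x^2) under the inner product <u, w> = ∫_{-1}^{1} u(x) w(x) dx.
g(x) = 8*x^2/7 - 4*x/5 + 38/35

The best approximation g ∈ W is the orthogonal projection of f onto W. Writing g = a_0 + a_1 x + a_2 x^2, the coefficients solve the normal equations G · a = b where
  G_{ij} = <φ_i, φ_j> and b_i = <f, φ_i>, with φ_0 = 1, φ_1 = x, φ_2 = x^2.
G =
  [2, 0, 2/3]
  [0, 2/3, 0]
  [2/3, 0, 2/5],
b = (44/15, -8/15, 124/105).
Solving gives a_0 = 38/35, a_1 = -4/5, a_2 = 8/7, so
  g(x) = 8*x^2/7 - 4*x/5 + 38/35.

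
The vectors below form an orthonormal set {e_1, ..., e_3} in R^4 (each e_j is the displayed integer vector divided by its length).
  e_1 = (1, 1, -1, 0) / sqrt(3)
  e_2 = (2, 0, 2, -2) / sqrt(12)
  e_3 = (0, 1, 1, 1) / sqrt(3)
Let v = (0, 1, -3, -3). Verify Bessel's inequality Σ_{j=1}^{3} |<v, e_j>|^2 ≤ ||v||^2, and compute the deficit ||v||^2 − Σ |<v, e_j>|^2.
Σ |<v, e_j>|^2 = 41/3; ||v||^2 = 19; deficit = 16/3

Write each e_j = u_j / sqrt(<u_j, u_j>) where u_j is the displayed integer vector. Then <v, e_j> = <v, u_j> / sqrt(<u_j, u_j>), so |<v, e_j>|^2 = <v, u_j>^2 / <u_j, u_j>.
Coefficients: <v, e_1> = 4/sqrt(3), <v, e_2> = 0/sqrt(12), <v, e_3> = -5/sqrt(3).
Square and sum: Σ |<v, e_j>|^2 = 41/3.
Compute ||v||^2 = v·v = 19.
Deficit = 19 − 41/3 = 16/3 ≥ 0, confirming Bessel's inequality. (The deficit equals ||v − Σ <v,e_j> e_j||^2, the squared distance from v to span{e_j}.)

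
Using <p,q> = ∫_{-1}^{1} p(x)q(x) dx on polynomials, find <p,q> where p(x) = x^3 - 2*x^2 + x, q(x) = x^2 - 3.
<p,q> = 16/5

Expand the product: p(x)·q(x) = x^5 - 2*x^4 - 2*x^3 + 6*x^2 - 3*x.
∫_{-1}^{1} of each monomial x^k gives [2/(k+1) if k even, 0 if k odd]. Integrating term-by-term (or equivalently evaluating the antiderivative F(x) = x^6/6 - 2*x^5/5 - x^4/2 + 2*x^3 - 3*x^2/2 at the endpoints):
  F(1) − F(−1) = -7/30 − (-103/30) = 16/5.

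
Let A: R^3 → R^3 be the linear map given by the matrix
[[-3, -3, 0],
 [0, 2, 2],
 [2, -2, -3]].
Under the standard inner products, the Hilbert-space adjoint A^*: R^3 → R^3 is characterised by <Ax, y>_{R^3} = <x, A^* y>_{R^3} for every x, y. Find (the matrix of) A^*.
A^* = A^T =
[[-3, 0, 2],
 [-3, 2, -2],
 [0, 2, -3]]

For real matrices with standard dot products, the defining identity <Ax, y> = <x, A^* y> gives (Ax)^T y = x^T (A^*) y, i.e. x^T A^T y = x^T (A^*) y. Since this holds for all x, y, we must have A^* = A^T. Therefore
A^* =
[[-3, 0, 2],
 [-3, 2, -2],
 [0, 2, -3]].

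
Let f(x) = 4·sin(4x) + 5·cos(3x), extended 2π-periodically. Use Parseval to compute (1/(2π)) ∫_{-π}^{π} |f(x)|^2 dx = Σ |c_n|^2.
Σ |c_n|^2 = 41/2

Expand |f|^2 and use orthogonality of {sin(nx), cos(mx)} on [-π, π]:
  ∫_{-π}^{π} sin(nx)^2 dx = π, ∫ cos(mx)^2 dx = π, and cross terms integrate to 0.
So ∫_{-π}^{π} f(x)^2 dx = 4^2 · π + 5^2 · π = (16 + 25)π.
Divide by 2π: (16 + 25)/2 = 41/2.
By Parseval, this equals Σ |c_n|^2.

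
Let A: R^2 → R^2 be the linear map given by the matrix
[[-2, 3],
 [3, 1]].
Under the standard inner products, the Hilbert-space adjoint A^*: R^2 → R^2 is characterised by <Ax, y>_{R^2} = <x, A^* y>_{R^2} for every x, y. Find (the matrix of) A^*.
A^* = A^T =
[[-2, 3],
 [3, 1]]

For real matrices with standard dot products, the defining identity <Ax, y> = <x, A^* y> gives (Ax)^T y = x^T (A^*) y, i.e. x^T A^T y = x^T (A^*) y. Since this holds for all x, y, we must have A^* = A^T. Therefore
A^* =
[[-2, 3],
 [3, 1]].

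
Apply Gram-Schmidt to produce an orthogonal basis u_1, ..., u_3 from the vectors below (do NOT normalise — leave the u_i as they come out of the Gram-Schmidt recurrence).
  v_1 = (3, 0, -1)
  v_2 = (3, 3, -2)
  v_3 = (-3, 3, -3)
Orthogonal basis:
  u_1 = (3, 0, -1)
  u_2 = (-3/10, 3, -9/10)
  u_3 = (-9/11, -9/11, -27/11)

Apply the Gram-Schmidt recurrence
  u_1 = v_1
  u_i = v_i − Σ_{j<i} ((v_i · u_j) / (u_j · u_j)) · u_j.

Step by step this gives:
  u_1 = (3, 0, -1)
  u_2 = (-3/10, 3, -9/10)
  u_3 = (-9/11, -9/11, -27/11)

Orthogonality check:
  u_2 · u_1 = 0 (should be 0)
  u_3 · u_1 = 0 (should be 0)
  u_3 · u_2 = 0 (should be 0)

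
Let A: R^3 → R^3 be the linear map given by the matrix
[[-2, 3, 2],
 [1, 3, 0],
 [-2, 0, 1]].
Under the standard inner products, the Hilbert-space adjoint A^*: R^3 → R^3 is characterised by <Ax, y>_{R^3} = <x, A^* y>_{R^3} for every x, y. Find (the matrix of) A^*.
A^* = A^T =
[[-2, 1, -2],
 [3, 3, 0],
 [2, 0, 1]]

For real matrices with standard dot products, the defining identity <Ax, y> = <x, A^* y> gives (Ax)^T y = x^T (A^*) y, i.e. x^T A^T y = x^T (A^*) y. Since this holds for all x, y, we must have A^* = A^T. Therefore
A^* =
[[-2, 1, -2],
 [3, 3, 0],
 [2, 0, 1]].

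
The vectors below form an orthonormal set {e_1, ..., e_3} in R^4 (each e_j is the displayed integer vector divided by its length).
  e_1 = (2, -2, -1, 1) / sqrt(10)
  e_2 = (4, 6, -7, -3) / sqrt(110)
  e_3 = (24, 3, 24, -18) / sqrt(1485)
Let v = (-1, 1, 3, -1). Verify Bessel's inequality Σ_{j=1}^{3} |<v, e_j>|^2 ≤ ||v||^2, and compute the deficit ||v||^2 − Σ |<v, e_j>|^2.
Σ |<v, e_j>|^2 = 179/15; ||v||^2 = 12; deficit = 1/15

Write each e_j = u_j / sqrt(<u_j, u_j>) where u_j is the displayed integer vector. Then <v, e_j> = <v, u_j> / sqrt(<u_j, u_j>), so |<v, e_j>|^2 = <v, u_j>^2 / <u_j, u_j>.
Coefficients: <v, e_1> = -8/sqrt(10), <v, e_2> = -16/sqrt(110), <v, e_3> = 69/sqrt(1485).
Square and sum: Σ |<v, e_j>|^2 = 179/15.
Compute ||v||^2 = v·v = 12.
Deficit = 12 − 179/15 = 1/15 ≥ 0, confirming Bessel's inequality. (The deficit equals ||v − Σ <v,e_j> e_j||^2, the squared distance from v to span{e_j}.)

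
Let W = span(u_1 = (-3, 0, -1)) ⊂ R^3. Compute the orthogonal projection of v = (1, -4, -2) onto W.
proj_W(v) = (3/10, 0, 1/10)

Set up U = [u_1 | ... | u_1] ∈ R^(3×1). The projector onto W = col(U) is P = U (U^T U)^(-1) U^T.
Compute U^T U =
  [10],
and U^T v = (-1).
Solve U^T U · c = U^T v for the coefficients: c = (-1/10). The projection is proj_W(v) = U c.
Check: (v - proj_W(v)) · u_1 = 0  (should be 0).
Result: proj_W(v) = (3/10, 0, 1/10).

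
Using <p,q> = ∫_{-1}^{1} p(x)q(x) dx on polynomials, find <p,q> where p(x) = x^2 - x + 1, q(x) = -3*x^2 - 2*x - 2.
<p,q> = -36/5

Expand the product: p(x)·q(x) = -3*x^4 + x^3 - 3*x^2 - 2.
∫_{-1}^{1} of each monomial x^k gives [2/(k+1) if k even, 0 if k odd]. Integrating term-by-term (or equivalently evaluating the antiderivative F(x) = -3*x^5/5 + x^4/4 - x^3 - 2*x at the endpoints):
  F(1) − F(−1) = -67/20 − (77/20) = -36/5.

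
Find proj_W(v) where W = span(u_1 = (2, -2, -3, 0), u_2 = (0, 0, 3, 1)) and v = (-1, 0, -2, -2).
proj_W(v) = (-64/89, 64/89, -204/89, -100/89)

Set up U = [u_1 | ... | u_2] ∈ R^(4×2). The projector onto W = col(U) is P = U (U^T U)^(-1) U^T.
Compute U^T U =
  [17, -9]
  [-9, 10],
and U^T v = (4, -8).
Solve U^T U · c = U^T v for the coefficients: c = (-32/89, -100/89). The projection is proj_W(v) = U c.
Check: (v - proj_W(v)) · u_1 = 0  (should be 0).
Check: (v - proj_W(v)) · u_2 = 0  (should be 0).
Result: proj_W(v) = (-64/89, 64/89, -204/89, -100/89).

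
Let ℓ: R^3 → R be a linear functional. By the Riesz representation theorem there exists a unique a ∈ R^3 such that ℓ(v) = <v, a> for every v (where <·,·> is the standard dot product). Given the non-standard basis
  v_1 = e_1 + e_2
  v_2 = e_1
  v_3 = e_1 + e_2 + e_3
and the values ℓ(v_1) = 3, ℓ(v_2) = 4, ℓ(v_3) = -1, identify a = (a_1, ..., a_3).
a = (4, -1, -4)

Write a = (a_1, ..., a_3) in the standard basis. For each basis vector v_i, ℓ(v_i) = <v_i, a> is a linear equation in the a_j's. Collect the n equations into a matrix system V a = ℓ, where row i of V is v_i (expressed in the standard basis). Since V is invertible (lower-triangular with 1s on the diagonal, up to permutation), solve by back-substitution:
  V =
[[1, 1, 0],
 [1, 0, 0],
 [1, 1, 1]]
  V a = (3, 4, -1)
Solving gives a = (4, -1, -4).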